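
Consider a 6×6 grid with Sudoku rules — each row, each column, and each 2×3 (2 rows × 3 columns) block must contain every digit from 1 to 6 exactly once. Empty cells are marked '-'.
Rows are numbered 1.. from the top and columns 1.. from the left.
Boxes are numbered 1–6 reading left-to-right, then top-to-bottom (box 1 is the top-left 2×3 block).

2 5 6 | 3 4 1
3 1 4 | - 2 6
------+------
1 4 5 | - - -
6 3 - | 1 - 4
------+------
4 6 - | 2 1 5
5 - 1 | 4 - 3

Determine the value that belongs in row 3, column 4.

6

Row 3 already contains {1, 4, 5}.
Column 4 already contains {1, 2, 3, 4}.
Its 2×3 block (box 4) already contains {1, 4}.
The only value from 1–6 not eliminated is 6, so row 3, column 4 = 6.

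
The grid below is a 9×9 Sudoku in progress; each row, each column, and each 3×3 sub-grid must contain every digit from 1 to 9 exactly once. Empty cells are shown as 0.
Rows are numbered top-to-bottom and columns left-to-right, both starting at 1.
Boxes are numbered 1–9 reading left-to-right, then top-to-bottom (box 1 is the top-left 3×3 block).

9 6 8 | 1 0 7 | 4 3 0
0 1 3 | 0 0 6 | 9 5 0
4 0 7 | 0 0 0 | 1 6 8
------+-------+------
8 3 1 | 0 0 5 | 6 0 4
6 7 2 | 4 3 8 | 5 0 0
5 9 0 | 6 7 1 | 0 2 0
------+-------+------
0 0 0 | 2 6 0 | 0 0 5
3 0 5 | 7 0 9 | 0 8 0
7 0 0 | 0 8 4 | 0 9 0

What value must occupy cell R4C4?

Row 4 already contains {1, 3, 4, 5, 6, 8}.
Column 4 already contains {1, 2, 4, 6, 7}.
Its 3×3 block (box 5) already contains {1, 3, 4, 5, 6, 7, 8}.
The only value from 1–9 not eliminated is 9, so R4C4 = 9.

9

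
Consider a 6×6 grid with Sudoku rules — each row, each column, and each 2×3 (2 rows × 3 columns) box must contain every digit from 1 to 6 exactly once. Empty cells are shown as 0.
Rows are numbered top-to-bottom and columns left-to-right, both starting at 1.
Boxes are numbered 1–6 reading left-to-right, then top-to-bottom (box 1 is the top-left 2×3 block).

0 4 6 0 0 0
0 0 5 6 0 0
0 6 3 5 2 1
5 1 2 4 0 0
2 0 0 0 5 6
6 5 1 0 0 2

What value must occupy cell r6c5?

Cell r6c5 itself could take any of {3, 4} by direct elimination.
Consider where 4 can go in row 6.
r6c4 is out (column 4 already has a 4).
So the only cell in row 6 that can hold 4 is r6c5.
Therefore r6c5 = 4.

4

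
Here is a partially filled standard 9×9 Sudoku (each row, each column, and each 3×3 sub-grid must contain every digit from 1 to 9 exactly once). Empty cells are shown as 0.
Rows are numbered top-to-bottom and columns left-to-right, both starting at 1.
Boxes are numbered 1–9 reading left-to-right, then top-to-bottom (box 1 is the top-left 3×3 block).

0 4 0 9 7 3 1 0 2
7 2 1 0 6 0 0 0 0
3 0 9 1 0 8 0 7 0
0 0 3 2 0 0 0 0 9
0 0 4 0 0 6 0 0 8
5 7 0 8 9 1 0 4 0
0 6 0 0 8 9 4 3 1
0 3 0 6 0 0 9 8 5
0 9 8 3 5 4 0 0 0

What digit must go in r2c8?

Cell r2c8 itself could take any of {5, 9} by direct elimination.
Consider where 9 can go in box 3.
r1c8 is out (row 1 already has a 9).
r2c7 is out (column 7 already has a 9).
r2c9 is out (column 9 already has a 9).
r3c7 is out (row 3 already has a 9).
r3c9 is out (row 3 already has a 9).
So the only cell in box 3 that can hold 9 is r2c8.
Therefore r2c8 = 9.

9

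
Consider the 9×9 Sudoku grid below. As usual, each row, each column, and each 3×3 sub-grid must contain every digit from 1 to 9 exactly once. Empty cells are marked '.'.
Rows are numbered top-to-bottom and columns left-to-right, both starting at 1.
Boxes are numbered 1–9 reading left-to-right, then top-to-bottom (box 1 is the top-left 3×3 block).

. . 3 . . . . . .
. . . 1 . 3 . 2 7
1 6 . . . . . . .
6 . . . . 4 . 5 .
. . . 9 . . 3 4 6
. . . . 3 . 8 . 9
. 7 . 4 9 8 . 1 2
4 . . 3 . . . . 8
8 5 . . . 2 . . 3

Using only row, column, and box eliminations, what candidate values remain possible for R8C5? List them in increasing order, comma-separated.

1,5,6,7

Row 8 already contains {3, 4, 8}.
Column 5 already contains {3, 9}.
Its 3×3 block (box 8) already contains {2, 3, 4, 8, 9}.
Removing those from 1–9 leaves {1, 5, 6, 7} as the candidates for R8C5.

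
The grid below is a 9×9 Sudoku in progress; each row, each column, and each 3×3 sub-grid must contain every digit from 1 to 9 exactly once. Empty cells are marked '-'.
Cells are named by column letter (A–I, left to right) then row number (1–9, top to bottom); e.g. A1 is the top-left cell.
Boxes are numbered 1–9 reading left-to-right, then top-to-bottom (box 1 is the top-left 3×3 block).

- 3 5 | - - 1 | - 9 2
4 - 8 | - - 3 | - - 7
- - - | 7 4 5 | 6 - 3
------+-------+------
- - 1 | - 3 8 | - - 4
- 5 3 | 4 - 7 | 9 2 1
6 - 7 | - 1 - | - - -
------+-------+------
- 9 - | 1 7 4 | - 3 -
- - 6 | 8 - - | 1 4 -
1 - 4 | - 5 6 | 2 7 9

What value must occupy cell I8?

5

Row 8 already contains {1, 4, 6, 8}.
Column I already contains {1, 2, 3, 4, 7, 9}.
Its 3×3 block (box 9) already contains {1, 2, 3, 4, 7, 9}.
The only value from 1–9 not eliminated is 5, so I8 = 5.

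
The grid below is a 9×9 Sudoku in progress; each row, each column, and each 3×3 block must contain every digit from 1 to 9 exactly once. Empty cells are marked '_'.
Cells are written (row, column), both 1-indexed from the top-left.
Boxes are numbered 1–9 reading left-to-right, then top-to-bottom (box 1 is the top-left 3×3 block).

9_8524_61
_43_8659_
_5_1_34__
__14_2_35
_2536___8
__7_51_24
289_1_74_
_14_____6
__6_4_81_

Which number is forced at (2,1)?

1

Cell (2,1) itself could take any of {1, 7} by direct elimination.
Consider where 1 can go in box 1.
(1,2) is out (row 1 already has a 1).
(3,1) is out (row 3 already has a 1).
(3,3) is out (row 3 already has a 1).
So the only cell in box 1 that can hold 1 is (2,1).
Therefore (2,1) = 1.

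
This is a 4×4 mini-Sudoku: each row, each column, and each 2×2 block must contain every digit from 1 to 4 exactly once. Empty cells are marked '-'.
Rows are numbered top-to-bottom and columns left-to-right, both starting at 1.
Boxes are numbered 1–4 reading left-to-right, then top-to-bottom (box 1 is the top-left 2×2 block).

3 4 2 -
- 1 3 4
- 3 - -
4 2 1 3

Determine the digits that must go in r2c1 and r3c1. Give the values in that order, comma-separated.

For r2c1:
  Row 2 already contains {1, 3, 4}.
  Column 1 already contains {3, 4}.
  Its 2×2 block (box 1) already contains {1, 3, 4}.
  The only value from 1–4 not eliminated is 2, so r2c1 = 2.
For r3c1:
  Row 3 already contains {3}.
  Column 1 already contains {3, 4}.
  Its 2×2 block (box 3) already contains {2, 3, 4}.
  The only value from 1–4 not eliminated is 1, so r3c1 = 1.

2,1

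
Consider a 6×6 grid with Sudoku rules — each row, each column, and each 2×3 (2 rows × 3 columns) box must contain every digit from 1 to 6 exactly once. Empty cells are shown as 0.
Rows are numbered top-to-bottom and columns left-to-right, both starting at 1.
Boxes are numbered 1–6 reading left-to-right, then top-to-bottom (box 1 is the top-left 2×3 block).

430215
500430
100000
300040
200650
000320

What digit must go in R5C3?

3

Cell R5C3 itself could take any of {1, 3, 4} by direct elimination.
Consider where 3 can go in box 5.
R5C2 is out (column 2 already has a 3).
R6C1 is out (row 6 already has a 3).
R6C2 is out (row 6 already has a 3).
R6C3 is out (row 6 already has a 3).
So the only cell in box 5 that can hold 3 is R5C3.
Therefore R5C3 = 3.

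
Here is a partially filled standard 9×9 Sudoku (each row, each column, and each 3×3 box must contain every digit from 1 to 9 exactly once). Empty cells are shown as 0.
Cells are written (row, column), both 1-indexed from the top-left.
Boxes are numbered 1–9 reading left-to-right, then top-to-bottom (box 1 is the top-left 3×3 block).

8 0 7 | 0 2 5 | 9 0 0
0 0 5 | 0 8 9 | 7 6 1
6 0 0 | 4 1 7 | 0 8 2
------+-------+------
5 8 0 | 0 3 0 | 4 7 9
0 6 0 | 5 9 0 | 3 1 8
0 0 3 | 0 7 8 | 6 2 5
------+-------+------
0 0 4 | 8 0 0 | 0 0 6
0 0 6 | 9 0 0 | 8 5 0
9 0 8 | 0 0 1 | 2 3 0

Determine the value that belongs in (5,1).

7

Cell (5,1) itself could take any of {2, 4, 7} by direct elimination.
Consider where 7 can go in row 5.
(5,3) is out (column 3 already has a 7).
(5,6) is out (column 6 already has a 7).
So the only cell in row 5 that can hold 7 is (5,1).
Therefore (5,1) = 7.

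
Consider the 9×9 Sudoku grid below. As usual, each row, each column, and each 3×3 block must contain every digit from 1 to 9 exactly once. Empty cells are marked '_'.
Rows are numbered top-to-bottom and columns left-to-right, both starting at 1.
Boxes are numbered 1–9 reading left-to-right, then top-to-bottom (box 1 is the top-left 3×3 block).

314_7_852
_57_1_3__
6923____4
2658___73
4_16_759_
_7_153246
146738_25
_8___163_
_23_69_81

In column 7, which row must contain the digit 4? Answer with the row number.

Consider where 4 can go in column 7.
R3C7 is out (row 3 already has a 4).
R4C7 is out (box 6 already has a 4).
R7C7 is out (row 7 already has a 4).
So the only cell in column 7 that can hold 4 is R9C7.
That is row 9.

9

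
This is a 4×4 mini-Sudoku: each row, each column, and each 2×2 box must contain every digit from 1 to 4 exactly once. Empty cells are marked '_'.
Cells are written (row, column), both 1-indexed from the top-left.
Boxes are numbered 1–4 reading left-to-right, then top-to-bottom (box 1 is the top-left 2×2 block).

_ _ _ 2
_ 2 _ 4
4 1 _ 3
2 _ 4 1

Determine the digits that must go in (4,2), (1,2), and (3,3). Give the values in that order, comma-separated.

3,4,2

For (4,2):
  Row 4 already contains {1, 2, 4}.
  Column 2 already contains {1, 2}.
  Its 2×2 block (box 3) already contains {1, 2, 4}.
  The only value from 1–4 not eliminated is 3, so (4,2) = 3.
For (1,2):
  Consider where 4 can go in box 1.
  (1,1) is out (column 1 already has a 4).
  (2,1) is out (row 2 already has a 4).
  So the only cell in box 1 that can hold 4 is (1,2).
  So (1,2) = 4.
For (3,3):
  Row 3 already contains {1, 3, 4}.
  Column 3 already contains {4}.
  Its 2×2 block (box 4) already contains {1, 3, 4}.
  The only value from 1–4 not eliminated is 2, so (3,3) = 2.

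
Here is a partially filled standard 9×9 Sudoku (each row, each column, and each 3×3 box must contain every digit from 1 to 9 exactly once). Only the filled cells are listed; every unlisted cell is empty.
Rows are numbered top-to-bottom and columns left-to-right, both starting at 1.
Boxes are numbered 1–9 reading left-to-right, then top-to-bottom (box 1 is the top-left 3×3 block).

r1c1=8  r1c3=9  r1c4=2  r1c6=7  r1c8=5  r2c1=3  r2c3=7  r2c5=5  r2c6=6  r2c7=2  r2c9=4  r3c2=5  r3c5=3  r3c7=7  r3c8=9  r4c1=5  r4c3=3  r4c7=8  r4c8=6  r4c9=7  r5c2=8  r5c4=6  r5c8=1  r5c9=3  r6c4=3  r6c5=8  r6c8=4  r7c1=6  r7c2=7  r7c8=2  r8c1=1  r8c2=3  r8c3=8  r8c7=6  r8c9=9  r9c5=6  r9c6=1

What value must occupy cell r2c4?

9

Cell r2c4 itself could take any of {1, 8, 9} by direct elimination.
Consider where 9 can go in row 2.
r2c2 is out (box 1 already has a 9).
r2c8 is out (column 8 already has a 9).
So the only cell in row 2 that can hold 9 is r2c4.
Therefore r2c4 = 9.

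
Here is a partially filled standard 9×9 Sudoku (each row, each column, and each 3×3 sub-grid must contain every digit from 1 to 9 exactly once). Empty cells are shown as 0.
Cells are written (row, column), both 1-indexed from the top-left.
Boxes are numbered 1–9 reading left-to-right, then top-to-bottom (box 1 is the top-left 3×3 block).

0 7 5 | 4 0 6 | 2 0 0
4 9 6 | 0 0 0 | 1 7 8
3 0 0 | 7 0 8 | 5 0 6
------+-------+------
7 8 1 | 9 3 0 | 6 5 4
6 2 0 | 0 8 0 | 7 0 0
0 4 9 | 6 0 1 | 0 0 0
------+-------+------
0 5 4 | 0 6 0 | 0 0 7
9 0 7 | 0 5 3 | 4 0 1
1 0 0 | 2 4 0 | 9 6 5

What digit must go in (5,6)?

Cell (5,6) itself could take any of {4, 5} by direct elimination.
Consider where 4 can go in row 5.
(5,3) is out (column 3 already has a 4).
(5,4) is out (column 4 already has a 4).
(5,8) is out (box 6 already has a 4).
(5,9) is out (column 9 already has a 4).
So the only cell in row 5 that can hold 4 is (5,6).
Therefore (5,6) = 4.

4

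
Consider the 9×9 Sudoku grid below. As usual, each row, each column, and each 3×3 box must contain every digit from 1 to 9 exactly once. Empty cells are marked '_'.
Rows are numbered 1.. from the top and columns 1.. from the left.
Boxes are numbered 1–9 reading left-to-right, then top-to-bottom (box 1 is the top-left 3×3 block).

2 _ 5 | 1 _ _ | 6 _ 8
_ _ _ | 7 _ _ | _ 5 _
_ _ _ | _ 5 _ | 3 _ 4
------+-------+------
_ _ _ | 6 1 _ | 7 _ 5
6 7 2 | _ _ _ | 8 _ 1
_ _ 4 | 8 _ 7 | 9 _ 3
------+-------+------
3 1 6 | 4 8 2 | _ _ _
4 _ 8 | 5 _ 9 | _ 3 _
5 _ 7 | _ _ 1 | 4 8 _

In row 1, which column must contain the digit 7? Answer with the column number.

Consider where 7 can go in row 1.
row 1, column 2 is out (column 2 already has a 7).
row 1, column 5 is out (box 2 already has a 7).
row 1, column 6 is out (column 6 already has a 7).
So the only cell in row 1 that can hold 7 is row 1, column 8.
That is column 8.

8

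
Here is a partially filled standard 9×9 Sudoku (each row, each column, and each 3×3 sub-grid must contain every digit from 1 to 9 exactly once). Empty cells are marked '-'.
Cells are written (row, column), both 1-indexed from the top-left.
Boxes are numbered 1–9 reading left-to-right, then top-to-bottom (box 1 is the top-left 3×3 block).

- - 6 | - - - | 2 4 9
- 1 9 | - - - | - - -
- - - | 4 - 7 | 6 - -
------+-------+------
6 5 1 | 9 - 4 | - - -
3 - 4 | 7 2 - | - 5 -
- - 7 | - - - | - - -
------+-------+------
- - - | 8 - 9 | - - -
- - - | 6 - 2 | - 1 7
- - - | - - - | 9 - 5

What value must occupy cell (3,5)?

Cell (3,5) itself could take any of {1, 3, 5, 8, 9} by direct elimination.
Consider where 9 can go in column 5.
(1,5) is out (row 1 already has a 9). (2,5) is out (row 2 already has a 9). (4,5) is out (row 4 already has a 9). (6,5) is out (box 5 already has a 9). The remaining empty cells in column 5 are similarly blocked.
So the only cell in column 5 that can hold 9 is (3,5).
Therefore (3,5) = 9.

9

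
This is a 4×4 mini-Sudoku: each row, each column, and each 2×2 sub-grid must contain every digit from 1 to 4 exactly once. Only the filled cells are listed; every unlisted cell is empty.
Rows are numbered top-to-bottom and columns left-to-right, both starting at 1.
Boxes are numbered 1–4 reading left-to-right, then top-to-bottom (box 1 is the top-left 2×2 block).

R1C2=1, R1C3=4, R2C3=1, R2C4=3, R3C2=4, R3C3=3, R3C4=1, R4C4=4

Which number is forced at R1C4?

Row 1 already contains {1, 4}.
Column 4 already contains {1, 3, 4}.
Its 2×2 block (box 2) already contains {1, 3, 4}.
The only value from 1–4 not eliminated is 2, so R1C4 = 2.

2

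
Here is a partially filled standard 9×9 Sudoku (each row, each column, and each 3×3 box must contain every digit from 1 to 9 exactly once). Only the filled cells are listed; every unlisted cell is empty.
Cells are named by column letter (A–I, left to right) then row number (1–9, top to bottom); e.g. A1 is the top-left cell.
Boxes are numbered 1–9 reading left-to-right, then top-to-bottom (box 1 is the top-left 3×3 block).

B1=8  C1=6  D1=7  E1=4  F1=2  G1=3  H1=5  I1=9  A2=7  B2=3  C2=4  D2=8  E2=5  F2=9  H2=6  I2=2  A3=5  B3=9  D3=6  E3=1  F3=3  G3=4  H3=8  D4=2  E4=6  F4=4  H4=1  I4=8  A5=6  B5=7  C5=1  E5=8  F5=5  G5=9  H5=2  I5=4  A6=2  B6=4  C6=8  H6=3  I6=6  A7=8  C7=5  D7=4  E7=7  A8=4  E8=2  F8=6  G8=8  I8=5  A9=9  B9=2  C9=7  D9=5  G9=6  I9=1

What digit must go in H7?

9

Row 7 already contains {4, 5, 7, 8}.
Column H already contains {1, 2, 3, 5, 6, 8}.
Its 3×3 block (box 9) already contains {1, 5, 6, 8}.
The only value from 1–9 not eliminated is 9, so H7 = 9.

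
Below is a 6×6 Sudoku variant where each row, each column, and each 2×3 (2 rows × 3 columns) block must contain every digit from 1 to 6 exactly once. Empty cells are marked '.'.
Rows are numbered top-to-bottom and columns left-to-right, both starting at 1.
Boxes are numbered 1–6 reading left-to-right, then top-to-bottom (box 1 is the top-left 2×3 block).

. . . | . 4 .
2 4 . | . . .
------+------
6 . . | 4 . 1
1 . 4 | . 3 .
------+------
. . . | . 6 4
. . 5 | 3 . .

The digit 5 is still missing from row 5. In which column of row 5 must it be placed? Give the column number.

4

Consider where 5 can go in row 5.
r5c1 is out (box 5 already has a 5).
r5c2 is out (box 5 already has a 5).
r5c3 is out (column 3 already has a 5).
So the only cell in row 5 that can hold 5 is r5c4.
That is column 4.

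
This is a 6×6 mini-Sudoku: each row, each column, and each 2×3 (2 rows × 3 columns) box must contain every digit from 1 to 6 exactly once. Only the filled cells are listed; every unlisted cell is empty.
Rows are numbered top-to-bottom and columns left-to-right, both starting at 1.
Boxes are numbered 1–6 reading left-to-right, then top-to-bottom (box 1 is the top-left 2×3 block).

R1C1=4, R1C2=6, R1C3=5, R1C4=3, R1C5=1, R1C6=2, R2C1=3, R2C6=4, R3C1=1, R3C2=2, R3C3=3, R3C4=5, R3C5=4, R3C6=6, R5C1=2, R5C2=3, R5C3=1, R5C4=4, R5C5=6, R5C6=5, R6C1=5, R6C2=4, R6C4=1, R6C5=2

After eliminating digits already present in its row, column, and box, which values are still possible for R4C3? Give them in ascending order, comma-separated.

Row 4 already contains {}.
Column 3 already contains {1, 3, 5}.
Its 2×3 block (box 3) already contains {1, 2, 3}.
Removing those from 1–6 leaves {4, 6} as the candidates for R4C3.

4,6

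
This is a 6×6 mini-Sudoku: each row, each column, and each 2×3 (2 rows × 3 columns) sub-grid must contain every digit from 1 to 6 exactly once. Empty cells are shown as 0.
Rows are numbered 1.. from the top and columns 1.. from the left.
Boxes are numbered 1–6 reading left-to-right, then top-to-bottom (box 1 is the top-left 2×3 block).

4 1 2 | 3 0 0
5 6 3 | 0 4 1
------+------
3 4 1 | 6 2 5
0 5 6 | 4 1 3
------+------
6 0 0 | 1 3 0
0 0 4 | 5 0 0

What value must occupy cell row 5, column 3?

Row 5 already contains {1, 3, 6}.
Column 3 already contains {1, 2, 3, 4, 6}.
Its 2×3 block (box 5) already contains {4, 6}.
The only value from 1–6 not eliminated is 5, so row 5, column 3 = 5.

5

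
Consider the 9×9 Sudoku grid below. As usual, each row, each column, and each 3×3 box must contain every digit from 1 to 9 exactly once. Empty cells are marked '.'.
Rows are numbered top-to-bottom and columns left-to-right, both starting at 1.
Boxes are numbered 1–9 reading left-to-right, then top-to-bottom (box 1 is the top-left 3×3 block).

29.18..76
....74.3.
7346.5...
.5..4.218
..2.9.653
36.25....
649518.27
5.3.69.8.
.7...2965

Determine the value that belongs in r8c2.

2

Cell r8c2 itself could take any of {1, 2} by direct elimination.
Consider where 2 can go in box 7.
r9c1 is out (row 9 already has a 2).
r9c3 is out (row 9 already has a 2).
So the only cell in box 7 that can hold 2 is r8c2.
Therefore r8c2 = 2.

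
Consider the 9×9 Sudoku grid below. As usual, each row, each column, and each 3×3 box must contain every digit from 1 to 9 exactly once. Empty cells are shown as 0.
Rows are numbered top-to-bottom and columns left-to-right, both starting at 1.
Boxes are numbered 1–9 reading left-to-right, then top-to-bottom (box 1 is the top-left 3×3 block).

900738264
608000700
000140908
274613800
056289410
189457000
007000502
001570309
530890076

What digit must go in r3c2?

2

Row 3 already contains {1, 4, 8, 9}.
Column 2 already contains {3, 5, 7, 8}.
Its 3×3 block (box 1) already contains {6, 8, 9}.
The only value from 1–9 not eliminated is 2, so r3c2 = 2.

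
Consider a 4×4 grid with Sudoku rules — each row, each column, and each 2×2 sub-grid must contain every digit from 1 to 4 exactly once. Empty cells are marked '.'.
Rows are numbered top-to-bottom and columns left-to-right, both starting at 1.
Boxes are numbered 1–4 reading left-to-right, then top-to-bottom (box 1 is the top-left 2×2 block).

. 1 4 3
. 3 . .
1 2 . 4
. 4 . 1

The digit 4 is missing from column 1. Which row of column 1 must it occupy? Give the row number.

Consider where 4 can go in column 1.
R1C1 is out (row 1 already has a 4).
R4C1 is out (row 4 already has a 4).
So the only cell in column 1 that can hold 4 is R2C1.
That is row 2.

2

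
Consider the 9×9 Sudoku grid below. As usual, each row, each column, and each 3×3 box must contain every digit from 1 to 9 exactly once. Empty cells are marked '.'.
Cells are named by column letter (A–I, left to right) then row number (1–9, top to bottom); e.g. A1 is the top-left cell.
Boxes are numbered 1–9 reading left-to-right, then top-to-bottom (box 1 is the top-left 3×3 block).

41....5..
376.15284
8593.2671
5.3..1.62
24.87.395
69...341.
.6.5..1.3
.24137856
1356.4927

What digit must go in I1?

9

Row 1 already contains {1, 4, 5}.
Column I already contains {1, 2, 3, 4, 5, 6, 7}.
Its 3×3 block (box 3) already contains {1, 2, 4, 5, 6, 7, 8}.
The only value from 1–9 not eliminated is 9, so I1 = 9.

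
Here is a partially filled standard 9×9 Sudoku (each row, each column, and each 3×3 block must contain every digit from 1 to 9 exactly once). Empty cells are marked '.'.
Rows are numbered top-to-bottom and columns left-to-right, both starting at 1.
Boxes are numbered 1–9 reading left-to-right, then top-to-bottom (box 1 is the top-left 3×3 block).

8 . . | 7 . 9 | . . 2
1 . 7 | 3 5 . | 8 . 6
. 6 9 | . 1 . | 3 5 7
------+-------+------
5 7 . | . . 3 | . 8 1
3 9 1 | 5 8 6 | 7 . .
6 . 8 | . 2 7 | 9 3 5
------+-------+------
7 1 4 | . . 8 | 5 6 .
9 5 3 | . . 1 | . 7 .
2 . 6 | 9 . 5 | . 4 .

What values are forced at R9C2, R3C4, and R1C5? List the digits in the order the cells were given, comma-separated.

8,8,6

For R9C2:
  Row 9 already contains {2, 4, 5, 6, 9}.
  Column 2 already contains {1, 5, 6, 7, 9}.
  Its 3×3 block (box 7) already contains {1, 2, 3, 4, 5, 6, 7, 9}.
  The only value from 1–9 not eliminated is 8, so R9C2 = 8.
For R3C4:
  Consider where 8 can go in row 3.
  R3C1 is out (column 1 already has a 8).
  R3C6 is out (column 6 already has a 8).
  So the only cell in row 3 that can hold 8 is R3C4.
  So R3C4 = 8.
For R1C5:
  Consider where 6 can go in box 2.
  R2C6 is out (row 2 already has a 6).
  R3C4 is out (row 3 already has a 6).
  R3C6 is out (row 3 already has a 6).
  So the only cell in box 2 that can hold 6 is R1C5.
  So R1C5 = 6.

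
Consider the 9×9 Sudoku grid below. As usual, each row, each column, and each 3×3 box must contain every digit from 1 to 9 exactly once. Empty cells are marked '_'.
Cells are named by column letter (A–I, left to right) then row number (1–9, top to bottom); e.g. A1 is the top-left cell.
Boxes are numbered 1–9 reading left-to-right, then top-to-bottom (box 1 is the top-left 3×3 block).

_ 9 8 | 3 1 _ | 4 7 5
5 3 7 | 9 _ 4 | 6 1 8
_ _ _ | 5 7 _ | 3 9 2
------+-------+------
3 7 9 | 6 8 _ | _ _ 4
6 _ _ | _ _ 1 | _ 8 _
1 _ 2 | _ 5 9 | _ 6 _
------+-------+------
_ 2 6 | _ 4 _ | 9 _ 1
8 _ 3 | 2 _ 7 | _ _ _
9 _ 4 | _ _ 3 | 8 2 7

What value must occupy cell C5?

Row 5 already contains {1, 6, 8}.
Column C already contains {2, 3, 4, 6, 7, 8, 9}.
Its 3×3 block (box 4) already contains {1, 2, 3, 6, 7, 9}.
The only value from 1–9 not eliminated is 5, so C5 = 5.

5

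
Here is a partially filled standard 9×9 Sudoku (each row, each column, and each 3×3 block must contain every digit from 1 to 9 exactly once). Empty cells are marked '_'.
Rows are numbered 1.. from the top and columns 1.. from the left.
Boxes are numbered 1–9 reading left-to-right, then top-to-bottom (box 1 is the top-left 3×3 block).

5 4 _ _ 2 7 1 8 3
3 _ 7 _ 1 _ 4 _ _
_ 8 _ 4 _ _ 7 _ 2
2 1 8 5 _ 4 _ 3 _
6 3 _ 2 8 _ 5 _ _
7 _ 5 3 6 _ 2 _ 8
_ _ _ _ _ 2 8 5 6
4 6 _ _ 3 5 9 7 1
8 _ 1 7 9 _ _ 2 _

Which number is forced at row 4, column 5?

Row 4 already contains {1, 2, 3, 4, 5, 8}.
Column 5 already contains {1, 2, 3, 6, 8, 9}.
Its 3×3 block (box 5) already contains {2, 3, 4, 5, 6, 8}.
The only value from 1–9 not eliminated is 7, so row 4, column 5 = 7.

7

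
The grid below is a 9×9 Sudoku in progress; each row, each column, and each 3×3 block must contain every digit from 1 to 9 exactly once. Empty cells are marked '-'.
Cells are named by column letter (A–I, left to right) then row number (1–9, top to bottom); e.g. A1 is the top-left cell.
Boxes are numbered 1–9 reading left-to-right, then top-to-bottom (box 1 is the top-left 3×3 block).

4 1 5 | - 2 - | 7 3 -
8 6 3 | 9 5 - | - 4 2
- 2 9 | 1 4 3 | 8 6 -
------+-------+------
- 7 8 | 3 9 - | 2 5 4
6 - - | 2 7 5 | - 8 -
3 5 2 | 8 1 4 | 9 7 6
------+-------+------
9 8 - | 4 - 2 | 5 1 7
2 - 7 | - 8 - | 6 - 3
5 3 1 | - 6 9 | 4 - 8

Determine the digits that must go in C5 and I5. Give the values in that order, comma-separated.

For C5:
  Row 5 already contains {2, 5, 6, 7, 8}.
  Column C already contains {1, 2, 3, 5, 7, 8, 9}.
  Its 3×3 block (box 4) already contains {2, 3, 5, 6, 7, 8}.
  The only value from 1–9 not eliminated is 4, so C5 = 4.
For I5:
  Row 5 already contains {2, 5, 6, 7, 8}.
  Column I already contains {2, 3, 4, 6, 7, 8}.
  Its 3×3 block (box 6) already contains {2, 4, 5, 6, 7, 8, 9}.
  The only value from 1–9 not eliminated is 1, so I5 = 1.

4,1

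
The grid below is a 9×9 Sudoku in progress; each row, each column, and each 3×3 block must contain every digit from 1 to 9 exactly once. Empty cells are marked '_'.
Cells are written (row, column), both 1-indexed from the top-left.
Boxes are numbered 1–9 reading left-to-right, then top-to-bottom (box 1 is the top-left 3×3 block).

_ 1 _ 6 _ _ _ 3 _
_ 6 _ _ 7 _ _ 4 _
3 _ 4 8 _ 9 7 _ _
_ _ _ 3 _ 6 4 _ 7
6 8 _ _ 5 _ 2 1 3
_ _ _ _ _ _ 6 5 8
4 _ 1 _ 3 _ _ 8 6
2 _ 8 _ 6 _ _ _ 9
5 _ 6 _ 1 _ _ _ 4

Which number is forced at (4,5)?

8

Cell (4,5) itself could take any of {2, 8, 9} by direct elimination.
Consider where 8 can go in column 5.
(1,5) is out (box 2 already has a 8).
(3,5) is out (row 3 already has a 8).
(6,5) is out (row 6 already has a 8).
So the only cell in column 5 that can hold 8 is (4,5).
Therefore (4,5) = 8.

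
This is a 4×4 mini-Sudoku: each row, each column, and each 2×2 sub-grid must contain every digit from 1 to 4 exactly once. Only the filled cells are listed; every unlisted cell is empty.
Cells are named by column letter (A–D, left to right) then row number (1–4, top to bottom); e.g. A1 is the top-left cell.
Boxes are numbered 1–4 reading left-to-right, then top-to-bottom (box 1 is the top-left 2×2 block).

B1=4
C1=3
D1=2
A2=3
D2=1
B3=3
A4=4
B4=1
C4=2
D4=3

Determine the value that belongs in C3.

1

Cell C3 itself could take any of {1, 4} by direct elimination.
Consider where 1 can go in column C.
C2 is out (row 2 already has a 1).
So the only cell in column C that can hold 1 is C3.
Therefore C3 = 1.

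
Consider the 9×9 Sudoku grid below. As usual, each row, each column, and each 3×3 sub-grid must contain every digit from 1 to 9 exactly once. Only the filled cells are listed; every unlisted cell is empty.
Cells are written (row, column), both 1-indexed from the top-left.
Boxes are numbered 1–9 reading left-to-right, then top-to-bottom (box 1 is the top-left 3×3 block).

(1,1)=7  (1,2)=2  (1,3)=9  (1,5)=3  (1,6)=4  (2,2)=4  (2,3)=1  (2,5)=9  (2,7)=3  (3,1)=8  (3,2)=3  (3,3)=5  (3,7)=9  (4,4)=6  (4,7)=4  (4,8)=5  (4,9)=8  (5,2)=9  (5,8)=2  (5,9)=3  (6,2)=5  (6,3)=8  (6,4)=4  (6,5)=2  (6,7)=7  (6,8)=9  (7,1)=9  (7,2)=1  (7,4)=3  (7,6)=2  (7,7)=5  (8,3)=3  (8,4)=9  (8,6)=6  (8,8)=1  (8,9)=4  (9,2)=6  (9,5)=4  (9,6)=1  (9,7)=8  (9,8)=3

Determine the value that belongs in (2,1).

6

Row 2 already contains {1, 3, 4, 9}.
Column 1 already contains {7, 8, 9}.
Its 3×3 block (box 1) already contains {1, 2, 3, 4, 5, 7, 8, 9}.
The only value from 1–9 not eliminated is 6, so (2,1) = 6.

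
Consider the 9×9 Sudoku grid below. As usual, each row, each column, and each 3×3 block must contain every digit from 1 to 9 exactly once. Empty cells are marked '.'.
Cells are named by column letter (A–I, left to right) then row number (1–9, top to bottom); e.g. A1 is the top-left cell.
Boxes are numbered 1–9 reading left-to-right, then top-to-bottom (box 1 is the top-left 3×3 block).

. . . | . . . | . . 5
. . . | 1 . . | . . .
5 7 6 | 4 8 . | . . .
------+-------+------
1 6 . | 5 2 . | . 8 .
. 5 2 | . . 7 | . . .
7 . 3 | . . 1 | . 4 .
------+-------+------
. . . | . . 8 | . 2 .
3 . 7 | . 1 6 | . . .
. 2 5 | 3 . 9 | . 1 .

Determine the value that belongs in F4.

4

Cell F4 itself could take any of {3, 4} by direct elimination.
Consider where 4 can go in column F.
F1 is out (box 2 already has a 4).
F2 is out (box 2 already has a 4).
F3 is out (row 3 already has a 4).
So the only cell in column F that can hold 4 is F4.
Therefore F4 = 4.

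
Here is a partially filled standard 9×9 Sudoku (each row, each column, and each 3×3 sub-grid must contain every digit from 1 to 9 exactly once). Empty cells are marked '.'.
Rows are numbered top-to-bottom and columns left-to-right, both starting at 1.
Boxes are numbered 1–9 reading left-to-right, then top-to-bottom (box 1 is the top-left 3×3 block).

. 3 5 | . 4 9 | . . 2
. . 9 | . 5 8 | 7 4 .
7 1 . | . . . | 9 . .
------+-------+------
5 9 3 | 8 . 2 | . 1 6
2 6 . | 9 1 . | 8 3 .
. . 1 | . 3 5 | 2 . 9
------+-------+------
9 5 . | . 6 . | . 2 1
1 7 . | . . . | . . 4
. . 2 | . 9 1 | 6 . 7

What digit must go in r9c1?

Cell r9c1 itself could take any of {3, 4, 8} by direct elimination.
Consider where 3 can go in box 7.
r7c3 is out (column 3 already has a 3).
r8c3 is out (column 3 already has a 3).
r9c2 is out (column 2 already has a 3).
So the only cell in box 7 that can hold 3 is r9c1.
Therefore r9c1 = 3.

3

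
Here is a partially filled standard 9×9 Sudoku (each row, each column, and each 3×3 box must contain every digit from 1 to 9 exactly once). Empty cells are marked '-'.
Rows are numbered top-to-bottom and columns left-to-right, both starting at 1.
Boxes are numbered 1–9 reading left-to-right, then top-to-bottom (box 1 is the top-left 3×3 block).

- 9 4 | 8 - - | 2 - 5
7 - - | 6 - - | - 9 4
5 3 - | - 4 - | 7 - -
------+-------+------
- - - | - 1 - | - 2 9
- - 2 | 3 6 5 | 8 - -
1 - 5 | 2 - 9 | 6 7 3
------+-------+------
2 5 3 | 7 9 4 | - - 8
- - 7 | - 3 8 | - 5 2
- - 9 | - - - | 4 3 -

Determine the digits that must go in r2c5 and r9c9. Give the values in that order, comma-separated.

For r2c5:
  Consider where 5 can go in box 2.
  r1c5 is out (row 1 already has a 5).
  r1c6 is out (row 1 already has a 5).
  r2c6 is out (column 6 already has a 5).
  r3c4 is out (row 3 already has a 5).
  r3c6 is out (row 3 already has a 5).
  So the only cell in box 2 that can hold 5 is r2c5.
  So r2c5 = 5.
For r9c9:
  Consider where 7 can go in column 9.
  r3c9 is out (row 3 already has a 7).
  r5c9 is out (box 6 already has a 7).
  So the only cell in column 9 that can hold 7 is r9c9.
  So r9c9 = 7.

5,7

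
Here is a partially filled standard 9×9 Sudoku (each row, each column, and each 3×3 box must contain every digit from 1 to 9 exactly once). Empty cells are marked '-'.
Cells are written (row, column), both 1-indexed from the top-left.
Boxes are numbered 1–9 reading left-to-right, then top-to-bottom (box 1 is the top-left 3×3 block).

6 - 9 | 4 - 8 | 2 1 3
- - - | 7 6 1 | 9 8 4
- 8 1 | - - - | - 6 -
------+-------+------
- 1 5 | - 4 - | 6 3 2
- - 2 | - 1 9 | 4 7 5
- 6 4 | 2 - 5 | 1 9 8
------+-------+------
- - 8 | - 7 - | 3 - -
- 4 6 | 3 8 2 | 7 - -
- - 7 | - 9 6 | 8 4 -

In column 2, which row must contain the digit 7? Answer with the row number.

1

Consider where 7 can go in column 2.
(2,2) is out (row 2 already has a 7).
(5,2) is out (row 5 already has a 7).
(7,2) is out (row 7 already has a 7).
(9,2) is out (row 9 already has a 7).
So the only cell in column 2 that can hold 7 is (1,2).
That is row 1.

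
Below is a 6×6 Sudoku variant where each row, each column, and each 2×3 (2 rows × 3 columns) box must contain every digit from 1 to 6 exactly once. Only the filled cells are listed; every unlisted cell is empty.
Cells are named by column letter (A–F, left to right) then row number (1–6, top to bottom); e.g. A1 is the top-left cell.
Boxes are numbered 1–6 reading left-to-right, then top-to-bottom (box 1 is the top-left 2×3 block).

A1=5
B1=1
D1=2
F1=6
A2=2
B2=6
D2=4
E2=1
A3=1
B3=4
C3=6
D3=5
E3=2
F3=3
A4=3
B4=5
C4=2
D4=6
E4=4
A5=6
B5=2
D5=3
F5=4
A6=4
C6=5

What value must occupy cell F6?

Cell F6 itself could take any of {1, 2} by direct elimination.
Consider where 2 can go in row 6.
B6 is out (column B already has a 2).
D6 is out (column D already has a 2).
E6 is out (column E already has a 2).
So the only cell in row 6 that can hold 2 is F6.
Therefore F6 = 2.

2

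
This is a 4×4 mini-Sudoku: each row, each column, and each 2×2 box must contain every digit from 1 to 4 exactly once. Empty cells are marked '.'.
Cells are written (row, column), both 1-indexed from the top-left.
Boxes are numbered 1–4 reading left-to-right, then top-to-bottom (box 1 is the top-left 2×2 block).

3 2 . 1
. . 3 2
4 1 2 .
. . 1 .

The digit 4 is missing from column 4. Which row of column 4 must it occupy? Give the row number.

Consider where 4 can go in column 4.
(3,4) is out (row 3 already has a 4).
So the only cell in column 4 that can hold 4 is (4,4).
That is row 4.

4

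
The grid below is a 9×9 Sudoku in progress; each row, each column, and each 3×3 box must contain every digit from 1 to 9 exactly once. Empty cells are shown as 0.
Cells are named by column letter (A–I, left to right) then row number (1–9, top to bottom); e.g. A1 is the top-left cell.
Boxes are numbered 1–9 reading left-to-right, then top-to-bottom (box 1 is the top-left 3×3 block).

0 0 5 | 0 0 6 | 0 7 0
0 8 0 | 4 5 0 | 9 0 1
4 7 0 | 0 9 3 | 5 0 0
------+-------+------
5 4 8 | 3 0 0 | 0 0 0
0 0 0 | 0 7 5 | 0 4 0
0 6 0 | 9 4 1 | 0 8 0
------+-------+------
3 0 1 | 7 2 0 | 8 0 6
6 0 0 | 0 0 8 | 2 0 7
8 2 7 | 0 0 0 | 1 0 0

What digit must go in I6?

Cell I6 itself could take any of {2, 3, 5} by direct elimination.
Consider where 5 can go in box 6.
G4 is out (row 4 already has a 5). H4 is out (row 4 already has a 5). I4 is out (row 4 already has a 5). G5 is out (row 5 already has a 5). The remaining empty cells in box 6 are similarly blocked.
So the only cell in box 6 that can hold 5 is I6.
Therefore I6 = 5.

5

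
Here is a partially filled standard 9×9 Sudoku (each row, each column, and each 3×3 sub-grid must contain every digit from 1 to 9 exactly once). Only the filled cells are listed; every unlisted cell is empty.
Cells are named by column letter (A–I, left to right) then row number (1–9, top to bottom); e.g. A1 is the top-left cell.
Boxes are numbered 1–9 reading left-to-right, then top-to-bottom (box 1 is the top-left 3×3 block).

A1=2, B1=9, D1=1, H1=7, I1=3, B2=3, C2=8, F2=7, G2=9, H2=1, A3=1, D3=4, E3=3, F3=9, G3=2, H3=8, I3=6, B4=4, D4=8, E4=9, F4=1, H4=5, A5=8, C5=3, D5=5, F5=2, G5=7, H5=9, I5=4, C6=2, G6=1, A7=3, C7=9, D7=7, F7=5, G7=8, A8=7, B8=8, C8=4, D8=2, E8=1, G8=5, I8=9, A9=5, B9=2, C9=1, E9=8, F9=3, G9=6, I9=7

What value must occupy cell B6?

5

Cell B6 itself could take any of {5, 6, 7} by direct elimination.
Consider where 5 can go in row 6.
A6 is out (column A already has a 5). D6 is out (column D already has a 5). E6 is out (box 5 already has a 5). F6 is out (column F already has a 5). The remaining empty cells in row 6 are similarly blocked.
So the only cell in row 6 that can hold 5 is B6.
Therefore B6 = 5.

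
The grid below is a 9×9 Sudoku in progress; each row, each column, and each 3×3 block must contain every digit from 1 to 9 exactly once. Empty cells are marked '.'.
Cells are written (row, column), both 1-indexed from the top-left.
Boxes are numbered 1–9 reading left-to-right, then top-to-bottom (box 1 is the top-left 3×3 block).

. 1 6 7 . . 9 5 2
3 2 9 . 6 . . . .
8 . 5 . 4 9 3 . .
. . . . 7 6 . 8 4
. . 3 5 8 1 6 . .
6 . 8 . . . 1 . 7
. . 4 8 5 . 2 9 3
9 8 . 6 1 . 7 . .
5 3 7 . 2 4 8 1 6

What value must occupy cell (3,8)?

Cell (3,8) itself could take any of {6, 7} by direct elimination.
Consider where 6 can go in row 3.
(3,2) is out (box 1 already has a 6).
(3,4) is out (column 4 already has a 6).
(3,9) is out (column 9 already has a 6).
So the only cell in row 3 that can hold 6 is (3,8).
Therefore (3,8) = 6.

6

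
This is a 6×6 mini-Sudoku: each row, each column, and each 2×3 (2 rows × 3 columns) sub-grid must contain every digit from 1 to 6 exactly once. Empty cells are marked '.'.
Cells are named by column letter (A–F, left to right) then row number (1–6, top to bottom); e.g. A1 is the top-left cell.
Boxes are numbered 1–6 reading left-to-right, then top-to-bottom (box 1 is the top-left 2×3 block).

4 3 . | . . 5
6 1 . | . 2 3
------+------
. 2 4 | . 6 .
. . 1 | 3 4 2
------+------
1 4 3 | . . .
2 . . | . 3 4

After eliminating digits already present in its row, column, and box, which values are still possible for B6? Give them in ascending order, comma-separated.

Row 6 already contains {2, 3, 4}.
Column B already contains {1, 2, 3, 4}.
Its 2×3 block (box 5) already contains {1, 2, 3, 4}.
Removing those from 1–6 leaves {5, 6} as the candidates for B6.

5,6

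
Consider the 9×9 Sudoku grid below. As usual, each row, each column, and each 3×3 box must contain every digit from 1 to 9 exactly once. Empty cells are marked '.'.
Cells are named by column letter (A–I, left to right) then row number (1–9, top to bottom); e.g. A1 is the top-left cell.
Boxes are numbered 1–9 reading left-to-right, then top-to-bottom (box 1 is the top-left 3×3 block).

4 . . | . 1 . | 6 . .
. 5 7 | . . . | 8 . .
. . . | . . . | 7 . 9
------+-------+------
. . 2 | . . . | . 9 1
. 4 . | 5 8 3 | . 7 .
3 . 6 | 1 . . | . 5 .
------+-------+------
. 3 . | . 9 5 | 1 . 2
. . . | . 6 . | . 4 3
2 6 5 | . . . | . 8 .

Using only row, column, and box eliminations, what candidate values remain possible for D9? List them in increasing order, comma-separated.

3,4,7

Row 9 already contains {2, 5, 6, 8}.
Column D already contains {1, 5}.
Its 3×3 block (box 8) already contains {5, 6, 9}.
Removing those from 1–9 leaves {3, 4, 7} as the candidates for D9.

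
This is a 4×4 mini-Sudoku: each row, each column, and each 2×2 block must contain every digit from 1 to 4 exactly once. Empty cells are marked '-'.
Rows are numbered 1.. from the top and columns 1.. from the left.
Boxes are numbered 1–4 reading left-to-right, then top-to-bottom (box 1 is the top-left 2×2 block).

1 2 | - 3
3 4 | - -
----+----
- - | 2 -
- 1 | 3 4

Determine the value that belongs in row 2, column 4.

2

Cell row 2, column 4 itself could take any of {1, 2} by direct elimination.
Consider where 2 can go in row 2.
row 2, column 3 is out (column 3 already has a 2).
So the only cell in row 2 that can hold 2 is row 2, column 4.
Therefore row 2, column 4 = 2.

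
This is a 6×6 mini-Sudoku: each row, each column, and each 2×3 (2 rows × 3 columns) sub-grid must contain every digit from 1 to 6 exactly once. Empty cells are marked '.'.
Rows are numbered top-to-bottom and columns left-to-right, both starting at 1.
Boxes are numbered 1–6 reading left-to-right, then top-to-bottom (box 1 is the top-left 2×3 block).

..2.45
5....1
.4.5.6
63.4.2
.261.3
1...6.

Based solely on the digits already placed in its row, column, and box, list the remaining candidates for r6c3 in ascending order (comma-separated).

3,4,5

Row 6 already contains {1, 6}.
Column 3 already contains {2, 6}.
Its 2×3 block (box 5) already contains {1, 2, 6}.
Removing those from 1–6 leaves {3, 4, 5} as the candidates for r6c3.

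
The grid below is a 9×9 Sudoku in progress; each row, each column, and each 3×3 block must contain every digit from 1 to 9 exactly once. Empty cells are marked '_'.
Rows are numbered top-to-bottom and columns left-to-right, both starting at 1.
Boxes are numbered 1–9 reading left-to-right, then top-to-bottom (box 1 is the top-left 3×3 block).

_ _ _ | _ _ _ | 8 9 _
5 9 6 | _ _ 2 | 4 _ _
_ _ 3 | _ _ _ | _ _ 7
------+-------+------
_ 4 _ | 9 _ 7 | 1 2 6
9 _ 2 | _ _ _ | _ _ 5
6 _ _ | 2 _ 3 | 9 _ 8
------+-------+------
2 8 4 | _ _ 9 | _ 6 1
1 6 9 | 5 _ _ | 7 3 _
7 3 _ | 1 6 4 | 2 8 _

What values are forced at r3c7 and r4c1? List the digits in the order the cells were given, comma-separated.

6,3

For r3c7:
  Consider where 6 can go in column 7.
  r5c7 is out (box 6 already has a 6).
  r7c7 is out (row 7 already has a 6).
  So the only cell in column 7 that can hold 6 is r3c7.
  So r3c7 = 6.
For r4c1:
  Consider where 3 can go in column 1.
  r1c1 is out (box 1 already has a 3).
  r3c1 is out (row 3 already has a 3).
  So the only cell in column 1 that can hold 3 is r4c1.
  So r4c1 = 3.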